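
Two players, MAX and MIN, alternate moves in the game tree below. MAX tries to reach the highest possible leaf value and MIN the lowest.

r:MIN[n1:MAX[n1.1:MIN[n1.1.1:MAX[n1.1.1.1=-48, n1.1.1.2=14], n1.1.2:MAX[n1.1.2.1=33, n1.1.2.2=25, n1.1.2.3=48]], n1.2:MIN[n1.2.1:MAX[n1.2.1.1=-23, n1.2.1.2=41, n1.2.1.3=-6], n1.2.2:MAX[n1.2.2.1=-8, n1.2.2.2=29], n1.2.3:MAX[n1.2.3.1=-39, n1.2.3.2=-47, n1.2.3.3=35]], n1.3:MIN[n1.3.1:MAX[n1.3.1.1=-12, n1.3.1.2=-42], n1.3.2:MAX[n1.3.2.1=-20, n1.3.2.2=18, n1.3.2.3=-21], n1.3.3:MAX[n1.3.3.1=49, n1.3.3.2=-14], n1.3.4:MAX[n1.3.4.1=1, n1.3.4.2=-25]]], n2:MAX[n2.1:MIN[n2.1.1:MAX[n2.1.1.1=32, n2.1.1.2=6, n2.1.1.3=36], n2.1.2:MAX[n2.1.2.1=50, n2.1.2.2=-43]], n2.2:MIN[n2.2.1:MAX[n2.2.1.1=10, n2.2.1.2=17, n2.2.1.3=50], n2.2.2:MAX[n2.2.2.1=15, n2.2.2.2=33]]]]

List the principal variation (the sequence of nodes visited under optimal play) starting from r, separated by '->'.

r -> n1 -> n1.2 -> n1.2.2 -> n1.2.2.2

n1.1.1 (MAX): max(-48, 14) = 14
n1.1.2 (MAX): max(33, 25, 48) = 48
n1.1 (MIN): min(14, 48) = 14
n1.2.1 (MAX): max(-23, 41, -6) = 41
n1.2.2 (MAX): max(-8, 29) = 29
n1.2.3 (MAX): max(-39, -47, 35) = 35
n1.2 (MIN): min(41, 29, 35) = 29
n1.3.1 (MAX): max(-12, -42) = -12
n1.3.2 (MAX): max(-20, 18, -21) = 18
n1.3.3 (MAX): max(49, -14) = 49
n1.3.4 (MAX): max(1, -25) = 1
n1.3 (MIN): min(-12, 18, 49, 1) = -12
n1 (MAX): max(14, 29, -12) = 29
n2.1.1 (MAX): max(32, 6, 36) = 36
n2.1.2 (MAX): max(50, -43) = 50
n2.1 (MIN): min(36, 50) = 36
n2.2.1 (MAX): max(10, 17, 50) = 50
n2.2.2 (MAX): max(15, 33) = 33
n2.2 (MIN): min(50, 33) = 33
n2 (MAX): max(36, 33) = 36
r (MIN): min(29, 36) = 29
At r, MIN picks n1 (lowest: 29).
At n1, MAX picks n1.2 (highest: 29).
At n1.2, MIN picks n1.2.2 (lowest: 29).
At n1.2.2, MAX picks n1.2.2.2 (highest: 29).
Terminal value 29.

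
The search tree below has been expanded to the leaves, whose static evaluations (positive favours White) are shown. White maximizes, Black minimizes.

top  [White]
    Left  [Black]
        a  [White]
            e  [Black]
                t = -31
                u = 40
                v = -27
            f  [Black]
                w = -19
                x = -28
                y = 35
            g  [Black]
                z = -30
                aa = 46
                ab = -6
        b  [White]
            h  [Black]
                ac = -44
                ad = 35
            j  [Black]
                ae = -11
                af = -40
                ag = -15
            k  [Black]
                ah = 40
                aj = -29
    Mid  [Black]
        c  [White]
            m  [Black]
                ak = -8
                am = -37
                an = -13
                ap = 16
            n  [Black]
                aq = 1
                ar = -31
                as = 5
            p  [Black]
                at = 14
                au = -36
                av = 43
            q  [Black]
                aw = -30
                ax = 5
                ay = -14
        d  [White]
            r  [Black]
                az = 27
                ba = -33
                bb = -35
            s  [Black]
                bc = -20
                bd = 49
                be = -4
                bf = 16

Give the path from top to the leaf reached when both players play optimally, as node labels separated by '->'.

e (Black): min(-31, 40, -27) = -31
f (Black): min(-19, -28, 35) = -28
g (Black): min(-30, 46, -6) = -30
a (White): max(-31, -28, -30) = -28
h (Black): min(-44, 35) = -44
j (Black): min(-11, -40, -15) = -40
k (Black): min(40, -29) = -29
b (White): max(-44, -40, -29) = -29
Left (Black): min(-28, -29) = -29
m (Black): min(-8, -37, -13, 16) = -37
n (Black): min(1, -31, 5) = -31
p (Black): min(14, -36, 43) = -36
q (Black): min(-30, 5, -14) = -30
c (White): max(-37, -31, -36, -30) = -30
r (Black): min(27, -33, -35) = -35
s (Black): min(-20, 49, -4, 16) = -20
d (White): max(-35, -20) = -20
Mid (Black): min(-30, -20) = -30
top (White): max(-29, -30) = -29
At top, White picks Left (highest: -29).
At Left, Black picks b (lowest: -29).
At b, White picks k (highest: -29).
At k, Black picks aj (lowest: -29).
Terminal value -29.

top -> Left -> b -> k -> aj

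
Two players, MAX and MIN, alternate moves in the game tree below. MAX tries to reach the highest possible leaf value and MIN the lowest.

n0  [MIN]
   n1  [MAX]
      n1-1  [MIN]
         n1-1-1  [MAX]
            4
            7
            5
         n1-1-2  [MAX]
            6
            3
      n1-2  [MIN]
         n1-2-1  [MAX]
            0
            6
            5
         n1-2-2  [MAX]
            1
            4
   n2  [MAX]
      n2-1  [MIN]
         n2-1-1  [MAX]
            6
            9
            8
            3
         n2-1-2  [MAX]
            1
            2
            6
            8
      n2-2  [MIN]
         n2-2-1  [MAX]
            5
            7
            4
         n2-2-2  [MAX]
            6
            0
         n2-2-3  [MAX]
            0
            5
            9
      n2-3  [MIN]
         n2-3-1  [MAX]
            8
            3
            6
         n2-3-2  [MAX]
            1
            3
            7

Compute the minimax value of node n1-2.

4

n1-2-1 (MAX): max(0, 6, 5) = 6
n1-2-2 (MAX): max(1, 4) = 4
n1-2 (MIN): min(6, 4) = 4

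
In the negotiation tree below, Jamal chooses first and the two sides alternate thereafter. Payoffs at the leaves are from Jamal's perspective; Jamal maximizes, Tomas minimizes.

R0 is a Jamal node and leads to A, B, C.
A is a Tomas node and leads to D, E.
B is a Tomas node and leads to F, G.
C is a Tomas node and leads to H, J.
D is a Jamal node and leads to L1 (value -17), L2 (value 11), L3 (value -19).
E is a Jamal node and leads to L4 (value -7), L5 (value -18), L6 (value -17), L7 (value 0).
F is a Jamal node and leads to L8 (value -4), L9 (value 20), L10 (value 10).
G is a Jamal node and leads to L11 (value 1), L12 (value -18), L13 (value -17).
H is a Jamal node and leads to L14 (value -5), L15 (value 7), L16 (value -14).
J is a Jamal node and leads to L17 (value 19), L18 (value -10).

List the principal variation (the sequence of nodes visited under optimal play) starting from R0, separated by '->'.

R0 -> C -> H -> L15

D (Jamal): max(-17, 11, -19) = 11
E (Jamal): max(-7, -18, -17, 0) = 0
A (Tomas): min(11, 0) = 0
F (Jamal): max(-4, 20, 10) = 20
G (Jamal): max(1, -18, -17) = 1
B (Tomas): min(20, 1) = 1
H (Jamal): max(-5, 7, -14) = 7
J (Jamal): max(19, -10) = 19
C (Tomas): min(7, 19) = 7
R0 (Jamal): max(0, 1, 7) = 7
At R0, Jamal picks C (highest: 7).
At C, Tomas picks H (lowest: 7).
At H, Jamal picks L15 (highest: 7).
Terminal value 7.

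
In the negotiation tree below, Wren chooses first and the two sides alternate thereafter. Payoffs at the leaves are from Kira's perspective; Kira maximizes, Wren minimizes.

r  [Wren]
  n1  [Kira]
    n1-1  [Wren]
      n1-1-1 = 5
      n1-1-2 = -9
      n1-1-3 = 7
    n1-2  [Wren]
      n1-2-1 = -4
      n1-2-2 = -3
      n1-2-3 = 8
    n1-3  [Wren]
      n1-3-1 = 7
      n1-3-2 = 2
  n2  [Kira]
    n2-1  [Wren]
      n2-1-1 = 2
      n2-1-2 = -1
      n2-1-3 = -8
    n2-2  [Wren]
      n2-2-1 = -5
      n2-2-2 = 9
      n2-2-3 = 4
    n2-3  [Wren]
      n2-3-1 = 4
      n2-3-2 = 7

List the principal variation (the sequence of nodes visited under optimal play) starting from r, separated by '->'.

n1-1 (Wren): min(5, -9, 7) = -9
n1-2 (Wren): min(-4, -3, 8) = -4
n1-3 (Wren): min(7, 2) = 2
n1 (Kira): max(-9, -4, 2) = 2
n2-1 (Wren): min(2, -1, -8) = -8
n2-2 (Wren): min(-5, 9, 4) = -5
n2-3 (Wren): min(4, 7) = 4
n2 (Kira): max(-8, -5, 4) = 4
r (Wren): min(2, 4) = 2
At r, Wren picks n1 (lowest: 2).
At n1, Kira picks n1-3 (highest: 2).
At n1-3, Wren picks n1-3-2 (lowest: 2).
Terminal value 2.

r -> n1 -> n1-3 -> n1-3-2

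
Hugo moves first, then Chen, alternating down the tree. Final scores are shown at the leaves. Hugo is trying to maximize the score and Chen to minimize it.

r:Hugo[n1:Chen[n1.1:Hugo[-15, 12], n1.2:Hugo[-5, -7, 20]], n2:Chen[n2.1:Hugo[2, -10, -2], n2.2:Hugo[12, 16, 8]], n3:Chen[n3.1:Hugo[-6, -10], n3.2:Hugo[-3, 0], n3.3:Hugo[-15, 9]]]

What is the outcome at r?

12

n1.1 (Hugo): max(-15, 12) = 12
n1.2 (Hugo): max(-5, -7, 20) = 20
n1 (Chen): min(12, 20) = 12
n2.1 (Hugo): max(2, -10, -2) = 2
n2.2 (Hugo): max(12, 16, 8) = 16
n2 (Chen): min(2, 16) = 2
n3.1 (Hugo): max(-6, -10) = -6
n3.2 (Hugo): max(-3, 0) = 0
n3.3 (Hugo): max(-15, 9) = 9
n3 (Chen): min(-6, 0, 9) = -6
r (Hugo): max(12, 2, -6) = 12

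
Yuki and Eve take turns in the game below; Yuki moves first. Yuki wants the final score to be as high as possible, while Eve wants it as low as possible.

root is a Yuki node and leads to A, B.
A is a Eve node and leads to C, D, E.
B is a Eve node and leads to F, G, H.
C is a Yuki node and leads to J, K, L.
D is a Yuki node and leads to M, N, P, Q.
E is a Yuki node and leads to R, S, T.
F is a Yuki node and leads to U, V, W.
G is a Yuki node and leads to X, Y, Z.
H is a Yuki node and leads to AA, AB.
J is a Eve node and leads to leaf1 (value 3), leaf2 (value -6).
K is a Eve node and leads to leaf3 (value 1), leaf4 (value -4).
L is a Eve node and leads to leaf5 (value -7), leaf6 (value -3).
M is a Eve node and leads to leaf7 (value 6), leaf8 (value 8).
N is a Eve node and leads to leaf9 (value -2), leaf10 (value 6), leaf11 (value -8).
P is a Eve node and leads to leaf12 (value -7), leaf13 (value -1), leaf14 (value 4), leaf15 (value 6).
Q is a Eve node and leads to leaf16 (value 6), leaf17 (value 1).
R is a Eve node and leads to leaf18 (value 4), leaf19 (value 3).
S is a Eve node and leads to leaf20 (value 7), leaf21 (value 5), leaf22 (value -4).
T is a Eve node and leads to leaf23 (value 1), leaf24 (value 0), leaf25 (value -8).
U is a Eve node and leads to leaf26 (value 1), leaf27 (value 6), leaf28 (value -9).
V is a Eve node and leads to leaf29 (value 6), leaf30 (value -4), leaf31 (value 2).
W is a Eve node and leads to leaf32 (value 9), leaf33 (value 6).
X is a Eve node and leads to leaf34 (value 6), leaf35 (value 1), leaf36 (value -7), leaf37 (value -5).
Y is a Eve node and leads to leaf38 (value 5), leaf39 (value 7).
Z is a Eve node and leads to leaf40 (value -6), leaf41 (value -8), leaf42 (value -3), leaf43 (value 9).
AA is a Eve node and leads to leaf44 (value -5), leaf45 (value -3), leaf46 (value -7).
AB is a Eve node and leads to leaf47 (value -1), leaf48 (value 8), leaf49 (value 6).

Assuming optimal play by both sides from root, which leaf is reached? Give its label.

leaf47

J (Eve): min(3, -6) = -6
K (Eve): min(1, -4) = -4
L (Eve): min(-7, -3) = -7
C (Yuki): max(-6, -4, -7) = -4
M (Eve): min(6, 8) = 6
N (Eve): min(-2, 6, -8) = -8
P (Eve): min(-7, -1, 4, 6) = -7
Q (Eve): min(6, 1) = 1
D (Yuki): max(6, -8, -7, 1) = 6
R (Eve): min(4, 3) = 3
S (Eve): min(7, 5, -4) = -4
T (Eve): min(1, 0, -8) = -8
E (Yuki): max(3, -4, -8) = 3
A (Eve): min(-4, 6, 3) = -4
U (Eve): min(1, 6, -9) = -9
V (Eve): min(6, -4, 2) = -4
W (Eve): min(9, 6) = 6
F (Yuki): max(-9, -4, 6) = 6
X (Eve): min(6, 1, -7, -5) = -7
Y (Eve): min(5, 7) = 5
Z (Eve): min(-6, -8, -3, 9) = -8
G (Yuki): max(-7, 5, -8) = 5
AA (Eve): min(-5, -3, -7) = -7
AB (Eve): min(-1, 8, 6) = -1
H (Yuki): max(-7, -1) = -1
B (Eve): min(6, 5, -1) = -1
root (Yuki): max(-4, -1) = -1
At root, Yuki picks B (highest: -1).
At B, Eve picks H (lowest: -1).
At H, Yuki picks AB (highest: -1).
At AB, Eve picks leaf47 (lowest: -1).
Terminal value -1.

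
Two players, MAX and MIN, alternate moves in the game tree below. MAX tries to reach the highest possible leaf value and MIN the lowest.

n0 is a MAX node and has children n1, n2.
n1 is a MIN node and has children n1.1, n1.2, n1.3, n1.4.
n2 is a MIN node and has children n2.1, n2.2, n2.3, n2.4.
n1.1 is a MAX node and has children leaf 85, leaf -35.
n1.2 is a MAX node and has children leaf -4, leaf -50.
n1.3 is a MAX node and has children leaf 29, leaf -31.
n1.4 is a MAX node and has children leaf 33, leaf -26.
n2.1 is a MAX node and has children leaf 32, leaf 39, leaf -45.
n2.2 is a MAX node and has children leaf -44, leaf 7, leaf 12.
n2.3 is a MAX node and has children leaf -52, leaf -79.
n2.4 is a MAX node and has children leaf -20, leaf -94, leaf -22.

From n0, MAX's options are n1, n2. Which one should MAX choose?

n1

n1.1 (MAX): max(85, -35) = 85
n1.2 (MAX): max(-4, -50) = -4
n1.3 (MAX): max(29, -31) = 29
n1.4 (MAX): max(33, -26) = 33
n1 (MIN): min(85, -4, 29, 33) = -4
n2.1 (MAX): max(32, 39, -45) = 39
n2.2 (MAX): max(-44, 7, 12) = 12
n2.3 (MAX): max(-52, -79) = -52
n2.4 (MAX): max(-20, -94, -22) = -20
n2 (MIN): min(39, 12, -52, -20) = -52
n0 (MAX): max(-4, -52) = -4
MAX at n0 wants the highest of {n1=-4, n2=-52}, so chooses n1.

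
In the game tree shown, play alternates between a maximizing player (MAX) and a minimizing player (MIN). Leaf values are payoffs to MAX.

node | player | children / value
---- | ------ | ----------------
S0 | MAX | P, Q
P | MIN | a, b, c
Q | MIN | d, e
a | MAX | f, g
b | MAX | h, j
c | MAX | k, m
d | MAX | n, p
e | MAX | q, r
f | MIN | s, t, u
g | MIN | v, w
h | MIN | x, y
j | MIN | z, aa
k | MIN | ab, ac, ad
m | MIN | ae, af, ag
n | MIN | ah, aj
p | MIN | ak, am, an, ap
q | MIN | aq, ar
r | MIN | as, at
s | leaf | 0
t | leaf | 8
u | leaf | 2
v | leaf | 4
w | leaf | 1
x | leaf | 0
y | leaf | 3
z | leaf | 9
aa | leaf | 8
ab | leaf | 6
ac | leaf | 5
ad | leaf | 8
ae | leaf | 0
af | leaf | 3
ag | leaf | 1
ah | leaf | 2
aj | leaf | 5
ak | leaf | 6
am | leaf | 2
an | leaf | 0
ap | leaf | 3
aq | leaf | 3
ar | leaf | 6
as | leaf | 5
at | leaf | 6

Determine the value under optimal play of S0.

f (MIN): min(0, 8, 2) = 0
g (MIN): min(4, 1) = 1
a (MAX): max(0, 1) = 1
h (MIN): min(0, 3) = 0
j (MIN): min(9, 8) = 8
b (MAX): max(0, 8) = 8
k (MIN): min(6, 5, 8) = 5
m (MIN): min(0, 3, 1) = 0
c (MAX): max(5, 0) = 5
P (MIN): min(1, 8, 5) = 1
n (MIN): min(2, 5) = 2
p (MIN): min(6, 2, 0, 3) = 0
d (MAX): max(2, 0) = 2
q (MIN): min(3, 6) = 3
r (MIN): min(5, 6) = 5
e (MAX): max(3, 5) = 5
Q (MIN): min(2, 5) = 2
S0 (MAX): max(1, 2) = 2

2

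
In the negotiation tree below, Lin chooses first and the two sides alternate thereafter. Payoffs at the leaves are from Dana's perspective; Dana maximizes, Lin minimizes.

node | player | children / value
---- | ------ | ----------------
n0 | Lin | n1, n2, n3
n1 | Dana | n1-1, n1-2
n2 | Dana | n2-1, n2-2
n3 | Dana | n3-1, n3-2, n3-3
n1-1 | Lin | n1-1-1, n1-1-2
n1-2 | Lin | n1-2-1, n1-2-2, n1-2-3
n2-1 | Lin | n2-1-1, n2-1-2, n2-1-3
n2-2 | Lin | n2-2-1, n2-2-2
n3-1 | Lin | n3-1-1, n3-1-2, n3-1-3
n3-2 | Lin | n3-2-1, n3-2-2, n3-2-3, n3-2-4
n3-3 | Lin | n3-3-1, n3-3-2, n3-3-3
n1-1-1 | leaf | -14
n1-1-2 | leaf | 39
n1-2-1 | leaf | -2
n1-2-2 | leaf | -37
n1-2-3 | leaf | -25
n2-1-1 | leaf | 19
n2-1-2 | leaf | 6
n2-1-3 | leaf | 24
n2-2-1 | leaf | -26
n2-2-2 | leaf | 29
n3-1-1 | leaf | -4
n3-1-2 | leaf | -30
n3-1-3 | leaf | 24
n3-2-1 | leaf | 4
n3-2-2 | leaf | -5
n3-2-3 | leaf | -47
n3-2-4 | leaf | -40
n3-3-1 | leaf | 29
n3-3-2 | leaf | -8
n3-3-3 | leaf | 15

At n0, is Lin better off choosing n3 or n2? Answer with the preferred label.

n3

n3-1 (Lin): min(-4, -30, 24) = -30
n3-2 (Lin): min(4, -5, -47, -40) = -47
n3-3 (Lin): min(29, -8, 15) = -8
n3 (Dana): max(-30, -47, -8) = -8
n2-1 (Lin): min(19, 6, 24) = 6
n2-2 (Lin): min(-26, 29) = -26
n2 (Dana): max(6, -26) = 6
Lin prefers the lower value; n3=-8, n2=6. n3 is better since -8 < 6.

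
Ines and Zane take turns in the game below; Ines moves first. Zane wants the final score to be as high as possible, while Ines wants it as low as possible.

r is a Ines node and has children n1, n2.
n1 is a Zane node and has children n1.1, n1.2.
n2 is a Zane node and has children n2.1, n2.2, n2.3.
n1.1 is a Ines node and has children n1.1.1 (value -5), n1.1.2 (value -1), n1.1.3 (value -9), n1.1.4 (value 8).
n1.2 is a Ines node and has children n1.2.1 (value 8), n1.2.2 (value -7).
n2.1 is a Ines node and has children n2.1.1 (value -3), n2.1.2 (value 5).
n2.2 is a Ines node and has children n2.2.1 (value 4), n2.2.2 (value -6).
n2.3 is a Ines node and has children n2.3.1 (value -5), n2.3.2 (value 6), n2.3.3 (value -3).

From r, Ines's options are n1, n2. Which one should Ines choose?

n1

n1.1 (Ines): min(-5, -1, -9, 8) = -9
n1.2 (Ines): min(8, -7) = -7
n1 (Zane): max(-9, -7) = -7
n2.1 (Ines): min(-3, 5) = -3
n2.2 (Ines): min(4, -6) = -6
n2.3 (Ines): min(-5, 6, -3) = -5
n2 (Zane): max(-3, -6, -5) = -3
r (Ines): min(-7, -3) = -7
Ines at r wants the lowest of {n1=-7, n2=-3}, so chooses n1.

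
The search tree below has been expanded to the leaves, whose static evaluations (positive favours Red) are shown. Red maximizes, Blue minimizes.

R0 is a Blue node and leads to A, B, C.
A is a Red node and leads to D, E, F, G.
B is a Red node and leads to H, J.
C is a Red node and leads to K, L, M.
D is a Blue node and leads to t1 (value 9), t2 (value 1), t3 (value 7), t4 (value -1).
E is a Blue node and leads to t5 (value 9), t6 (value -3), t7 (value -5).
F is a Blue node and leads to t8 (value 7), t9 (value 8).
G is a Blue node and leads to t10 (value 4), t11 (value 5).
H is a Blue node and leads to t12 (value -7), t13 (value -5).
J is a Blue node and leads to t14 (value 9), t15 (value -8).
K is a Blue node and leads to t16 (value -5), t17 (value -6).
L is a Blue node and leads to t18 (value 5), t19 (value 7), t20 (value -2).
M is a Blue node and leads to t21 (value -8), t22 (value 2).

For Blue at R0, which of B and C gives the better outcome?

H (Blue): min(-7, -5) = -7
J (Blue): min(9, -8) = -8
B (Red): max(-7, -8) = -7
K (Blue): min(-5, -6) = -6
L (Blue): min(5, 7, -2) = -2
M (Blue): min(-8, 2) = -8
C (Red): max(-6, -2, -8) = -2
Blue prefers the lower value; B=-7, C=-2. B is better since -7 < -2.

B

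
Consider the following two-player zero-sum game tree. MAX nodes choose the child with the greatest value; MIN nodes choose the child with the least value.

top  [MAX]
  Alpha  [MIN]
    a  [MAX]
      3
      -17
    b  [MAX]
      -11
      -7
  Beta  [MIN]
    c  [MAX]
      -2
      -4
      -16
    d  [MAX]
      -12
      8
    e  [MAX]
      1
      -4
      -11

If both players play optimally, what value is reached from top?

a (MAX): max(3, -17) = 3
b (MAX): max(-11, -7) = -7
Alpha (MIN): min(3, -7) = -7
c (MAX): max(-2, -4, -16) = -2
d (MAX): max(-12, 8) = 8
e (MAX): max(1, -4, -11) = 1
Beta (MIN): min(-2, 8, 1) = -2
top (MAX): max(-7, -2) = -2

-2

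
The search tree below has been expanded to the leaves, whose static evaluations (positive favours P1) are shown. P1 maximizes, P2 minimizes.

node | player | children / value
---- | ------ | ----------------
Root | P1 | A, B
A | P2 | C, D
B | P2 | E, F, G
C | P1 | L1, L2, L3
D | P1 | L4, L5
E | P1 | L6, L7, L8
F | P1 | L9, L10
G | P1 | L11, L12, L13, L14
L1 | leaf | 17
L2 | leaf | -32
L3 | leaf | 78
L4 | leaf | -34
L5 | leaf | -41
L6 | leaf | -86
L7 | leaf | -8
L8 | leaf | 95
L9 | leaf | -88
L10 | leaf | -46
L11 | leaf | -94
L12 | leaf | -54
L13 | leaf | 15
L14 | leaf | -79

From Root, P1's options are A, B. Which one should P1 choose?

A

C (P1): max(17, -32, 78) = 78
D (P1): max(-34, -41) = -34
A (P2): min(78, -34) = -34
E (P1): max(-86, -8, 95) = 95
F (P1): max(-88, -46) = -46
G (P1): max(-94, -54, 15, -79) = 15
B (P2): min(95, -46, 15) = -46
Root (P1): max(-34, -46) = -34
P1 at Root wants the highest of {A=-34, B=-46}, so chooses A.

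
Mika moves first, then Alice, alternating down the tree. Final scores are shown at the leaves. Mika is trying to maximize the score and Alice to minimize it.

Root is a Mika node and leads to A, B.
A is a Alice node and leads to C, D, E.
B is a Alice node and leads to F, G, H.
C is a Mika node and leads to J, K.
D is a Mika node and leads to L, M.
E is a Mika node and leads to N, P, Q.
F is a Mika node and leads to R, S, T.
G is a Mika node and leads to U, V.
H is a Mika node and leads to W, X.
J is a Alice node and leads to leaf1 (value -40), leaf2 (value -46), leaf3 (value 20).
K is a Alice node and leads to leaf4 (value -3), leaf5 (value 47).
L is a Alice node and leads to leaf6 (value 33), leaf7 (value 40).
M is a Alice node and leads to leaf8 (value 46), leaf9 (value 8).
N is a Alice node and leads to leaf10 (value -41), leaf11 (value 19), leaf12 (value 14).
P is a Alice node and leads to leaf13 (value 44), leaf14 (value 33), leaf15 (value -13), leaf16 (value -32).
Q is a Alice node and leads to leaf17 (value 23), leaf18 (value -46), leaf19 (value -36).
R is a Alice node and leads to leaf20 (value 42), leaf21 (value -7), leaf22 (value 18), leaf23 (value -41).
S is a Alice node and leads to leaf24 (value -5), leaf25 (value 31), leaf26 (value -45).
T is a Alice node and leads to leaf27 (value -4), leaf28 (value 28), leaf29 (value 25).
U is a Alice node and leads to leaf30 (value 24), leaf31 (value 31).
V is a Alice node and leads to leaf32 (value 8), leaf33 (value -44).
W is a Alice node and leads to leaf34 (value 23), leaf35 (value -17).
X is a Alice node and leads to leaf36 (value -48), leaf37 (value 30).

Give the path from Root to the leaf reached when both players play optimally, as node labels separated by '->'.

J (Alice): min(-40, -46, 20) = -46
K (Alice): min(-3, 47) = -3
C (Mika): max(-46, -3) = -3
L (Alice): min(33, 40) = 33
M (Alice): min(46, 8) = 8
D (Mika): max(33, 8) = 33
N (Alice): min(-41, 19, 14) = -41
P (Alice): min(44, 33, -13, -32) = -32
Q (Alice): min(23, -46, -36) = -46
E (Mika): max(-41, -32, -46) = -32
A (Alice): min(-3, 33, -32) = -32
R (Alice): min(42, -7, 18, -41) = -41
S (Alice): min(-5, 31, -45) = -45
T (Alice): min(-4, 28, 25) = -4
F (Mika): max(-41, -45, -4) = -4
U (Alice): min(24, 31) = 24
V (Alice): min(8, -44) = -44
G (Mika): max(24, -44) = 24
W (Alice): min(23, -17) = -17
X (Alice): min(-48, 30) = -48
H (Mika): max(-17, -48) = -17
B (Alice): min(-4, 24, -17) = -17
Root (Mika): max(-32, -17) = -17
At Root, Mika picks B (highest: -17).
At B, Alice picks H (lowest: -17).
At H, Mika picks W (highest: -17).
At W, Alice picks leaf35 (lowest: -17).
Terminal value -17.

Root -> B -> H -> W -> leaf35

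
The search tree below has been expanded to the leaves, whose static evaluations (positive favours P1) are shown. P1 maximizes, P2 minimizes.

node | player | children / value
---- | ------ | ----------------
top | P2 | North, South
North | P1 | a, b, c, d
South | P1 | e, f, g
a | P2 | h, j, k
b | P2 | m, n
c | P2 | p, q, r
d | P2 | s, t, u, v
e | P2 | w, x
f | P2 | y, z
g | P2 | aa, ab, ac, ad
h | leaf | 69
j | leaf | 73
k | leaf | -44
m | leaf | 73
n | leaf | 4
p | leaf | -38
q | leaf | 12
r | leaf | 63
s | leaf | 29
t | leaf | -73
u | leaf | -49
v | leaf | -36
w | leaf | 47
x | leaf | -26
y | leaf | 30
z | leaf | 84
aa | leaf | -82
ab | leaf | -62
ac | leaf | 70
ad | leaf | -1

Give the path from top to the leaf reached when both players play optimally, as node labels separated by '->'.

a (P2): min(69, 73, -44) = -44
b (P2): min(73, 4) = 4
c (P2): min(-38, 12, 63) = -38
d (P2): min(29, -73, -49, -36) = -73
North (P1): max(-44, 4, -38, -73) = 4
e (P2): min(47, -26) = -26
f (P2): min(30, 84) = 30
g (P2): min(-82, -62, 70, -1) = -82
South (P1): max(-26, 30, -82) = 30
top (P2): min(4, 30) = 4
At top, P2 picks North (lowest: 4).
At North, P1 picks b (highest: 4).
At b, P2 picks n (lowest: 4).
Terminal value 4.

top -> North -> b -> n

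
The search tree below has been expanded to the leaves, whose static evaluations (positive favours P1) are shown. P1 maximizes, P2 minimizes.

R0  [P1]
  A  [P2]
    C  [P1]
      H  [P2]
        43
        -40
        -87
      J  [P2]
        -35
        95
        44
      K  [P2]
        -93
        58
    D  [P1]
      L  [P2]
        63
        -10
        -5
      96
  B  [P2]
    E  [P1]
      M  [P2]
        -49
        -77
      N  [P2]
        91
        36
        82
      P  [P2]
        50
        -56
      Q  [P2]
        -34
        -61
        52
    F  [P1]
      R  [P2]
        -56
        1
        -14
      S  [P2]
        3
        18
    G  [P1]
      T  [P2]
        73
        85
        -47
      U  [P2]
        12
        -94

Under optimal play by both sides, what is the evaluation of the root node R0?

-35

H (P2): min(43, -40, -87) = -87
J (P2): min(-35, 95, 44) = -35
K (P2): min(-93, 58) = -93
C (P1): max(-87, -35, -93) = -35
L (P2): min(63, -10, -5) = -10
D (P1): max(-10, 96) = 96
A (P2): min(-35, 96) = -35
M (P2): min(-49, -77) = -77
N (P2): min(91, 36, 82) = 36
P (P2): min(50, -56) = -56
Q (P2): min(-34, -61, 52) = -61
E (P1): max(-77, 36, -56, -61) = 36
R (P2): min(-56, 1, -14) = -56
S (P2): min(3, 18) = 3
F (P1): max(-56, 3) = 3
T (P2): min(73, 85, -47) = -47
U (P2): min(12, -94) = -94
G (P1): max(-47, -94) = -47
B (P2): min(36, 3, -47) = -47
R0 (P1): max(-35, -47) = -35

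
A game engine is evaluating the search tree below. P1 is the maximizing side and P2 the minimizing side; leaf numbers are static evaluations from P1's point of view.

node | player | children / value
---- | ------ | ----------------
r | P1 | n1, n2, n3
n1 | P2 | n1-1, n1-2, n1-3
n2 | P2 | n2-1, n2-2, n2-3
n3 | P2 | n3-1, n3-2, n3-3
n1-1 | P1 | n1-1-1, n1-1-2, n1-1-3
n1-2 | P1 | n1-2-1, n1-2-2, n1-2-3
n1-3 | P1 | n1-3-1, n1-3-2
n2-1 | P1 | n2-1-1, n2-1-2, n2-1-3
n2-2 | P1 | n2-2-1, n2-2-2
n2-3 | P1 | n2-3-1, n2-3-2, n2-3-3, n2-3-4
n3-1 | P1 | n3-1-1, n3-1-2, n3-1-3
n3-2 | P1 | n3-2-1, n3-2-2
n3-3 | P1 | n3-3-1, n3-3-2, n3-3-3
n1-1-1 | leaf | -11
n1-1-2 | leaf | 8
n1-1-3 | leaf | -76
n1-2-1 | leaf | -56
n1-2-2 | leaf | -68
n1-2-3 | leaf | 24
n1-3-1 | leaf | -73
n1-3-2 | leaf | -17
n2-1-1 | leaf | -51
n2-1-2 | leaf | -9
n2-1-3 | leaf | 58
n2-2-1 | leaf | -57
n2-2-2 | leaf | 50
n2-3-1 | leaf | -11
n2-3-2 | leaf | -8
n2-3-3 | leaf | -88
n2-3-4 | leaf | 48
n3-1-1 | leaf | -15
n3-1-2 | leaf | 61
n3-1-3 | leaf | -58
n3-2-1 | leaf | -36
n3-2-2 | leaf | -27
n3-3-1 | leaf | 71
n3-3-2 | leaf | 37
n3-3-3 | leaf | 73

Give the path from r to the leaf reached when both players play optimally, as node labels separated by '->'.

n1-1 (P1): max(-11, 8, -76) = 8
n1-2 (P1): max(-56, -68, 24) = 24
n1-3 (P1): max(-73, -17) = -17
n1 (P2): min(8, 24, -17) = -17
n2-1 (P1): max(-51, -9, 58) = 58
n2-2 (P1): max(-57, 50) = 50
n2-3 (P1): max(-11, -8, -88, 48) = 48
n2 (P2): min(58, 50, 48) = 48
n3-1 (P1): max(-15, 61, -58) = 61
n3-2 (P1): max(-36, -27) = -27
n3-3 (P1): max(71, 37, 73) = 73
n3 (P2): min(61, -27, 73) = -27
r (P1): max(-17, 48, -27) = 48
At r, P1 picks n2 (highest: 48).
At n2, P2 picks n2-3 (lowest: 48).
At n2-3, P1 picks n2-3-4 (highest: 48).
Terminal value 48.

r -> n2 -> n2-3 -> n2-3-4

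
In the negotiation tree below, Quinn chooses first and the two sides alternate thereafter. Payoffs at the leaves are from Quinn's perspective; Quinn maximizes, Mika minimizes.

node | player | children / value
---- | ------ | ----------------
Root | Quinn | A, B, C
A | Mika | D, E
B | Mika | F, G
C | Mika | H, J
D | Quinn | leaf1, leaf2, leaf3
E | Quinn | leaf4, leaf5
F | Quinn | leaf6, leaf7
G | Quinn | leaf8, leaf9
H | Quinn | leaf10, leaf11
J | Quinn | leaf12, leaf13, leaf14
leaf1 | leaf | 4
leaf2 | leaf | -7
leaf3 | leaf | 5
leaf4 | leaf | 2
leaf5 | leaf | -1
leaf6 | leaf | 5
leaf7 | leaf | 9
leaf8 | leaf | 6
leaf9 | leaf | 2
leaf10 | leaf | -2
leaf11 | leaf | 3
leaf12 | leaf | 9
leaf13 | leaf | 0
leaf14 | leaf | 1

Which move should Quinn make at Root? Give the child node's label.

D (Quinn): max(4, -7, 5) = 5
E (Quinn): max(2, -1) = 2
A (Mika): min(5, 2) = 2
F (Quinn): max(5, 9) = 9
G (Quinn): max(6, 2) = 6
B (Mika): min(9, 6) = 6
H (Quinn): max(-2, 3) = 3
J (Quinn): max(9, 0, 1) = 9
C (Mika): min(3, 9) = 3
Root (Quinn): max(2, 6, 3) = 6
Quinn at Root wants the highest of {A=2, B=6, C=3}, so chooses B.

B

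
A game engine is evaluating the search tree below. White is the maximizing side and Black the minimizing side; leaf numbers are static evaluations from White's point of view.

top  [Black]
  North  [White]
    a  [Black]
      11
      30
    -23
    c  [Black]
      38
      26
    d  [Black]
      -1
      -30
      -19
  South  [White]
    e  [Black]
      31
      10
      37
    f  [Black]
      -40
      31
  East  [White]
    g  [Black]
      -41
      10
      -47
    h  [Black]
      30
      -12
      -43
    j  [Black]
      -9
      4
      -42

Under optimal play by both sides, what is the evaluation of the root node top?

a (Black): min(11, 30) = 11
c (Black): min(38, 26) = 26
d (Black): min(-1, -30, -19) = -30
North (White): max(11, -23, 26, -30) = 26
e (Black): min(31, 10, 37) = 10
f (Black): min(-40, 31) = -40
South (White): max(10, -40) = 10
g (Black): min(-41, 10, -47) = -47
h (Black): min(30, -12, -43) = -43
j (Black): min(-9, 4, -42) = -42
East (White): max(-47, -43, -42) = -42
top (Black): min(26, 10, -42) = -42

-42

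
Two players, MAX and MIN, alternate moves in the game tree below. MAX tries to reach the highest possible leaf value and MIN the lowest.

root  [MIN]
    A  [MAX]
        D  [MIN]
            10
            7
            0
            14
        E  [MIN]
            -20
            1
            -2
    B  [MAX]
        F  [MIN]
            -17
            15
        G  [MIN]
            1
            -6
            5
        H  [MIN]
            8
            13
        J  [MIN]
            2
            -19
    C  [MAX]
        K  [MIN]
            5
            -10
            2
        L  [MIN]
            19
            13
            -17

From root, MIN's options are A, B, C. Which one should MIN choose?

D (MIN): min(10, 7, 0, 14) = 0
E (MIN): min(-20, 1, -2) = -20
A (MAX): max(0, -20) = 0
F (MIN): min(-17, 15) = -17
G (MIN): min(1, -6, 5) = -6
H (MIN): min(8, 13) = 8
J (MIN): min(2, -19) = -19
B (MAX): max(-17, -6, 8, -19) = 8
K (MIN): min(5, -10, 2) = -10
L (MIN): min(19, 13, -17) = -17
C (MAX): max(-10, -17) = -10
root (MIN): min(0, 8, -10) = -10
MIN at root wants the lowest of {A=0, B=8, C=-10}, so chooses C.

C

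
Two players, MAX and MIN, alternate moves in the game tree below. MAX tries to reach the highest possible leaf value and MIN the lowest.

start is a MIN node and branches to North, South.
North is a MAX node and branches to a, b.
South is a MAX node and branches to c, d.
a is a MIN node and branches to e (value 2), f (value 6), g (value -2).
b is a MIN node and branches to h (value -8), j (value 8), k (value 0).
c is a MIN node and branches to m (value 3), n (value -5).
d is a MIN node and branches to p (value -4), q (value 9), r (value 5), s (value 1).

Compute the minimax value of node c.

-5

c (MIN): min(3, -5) = -5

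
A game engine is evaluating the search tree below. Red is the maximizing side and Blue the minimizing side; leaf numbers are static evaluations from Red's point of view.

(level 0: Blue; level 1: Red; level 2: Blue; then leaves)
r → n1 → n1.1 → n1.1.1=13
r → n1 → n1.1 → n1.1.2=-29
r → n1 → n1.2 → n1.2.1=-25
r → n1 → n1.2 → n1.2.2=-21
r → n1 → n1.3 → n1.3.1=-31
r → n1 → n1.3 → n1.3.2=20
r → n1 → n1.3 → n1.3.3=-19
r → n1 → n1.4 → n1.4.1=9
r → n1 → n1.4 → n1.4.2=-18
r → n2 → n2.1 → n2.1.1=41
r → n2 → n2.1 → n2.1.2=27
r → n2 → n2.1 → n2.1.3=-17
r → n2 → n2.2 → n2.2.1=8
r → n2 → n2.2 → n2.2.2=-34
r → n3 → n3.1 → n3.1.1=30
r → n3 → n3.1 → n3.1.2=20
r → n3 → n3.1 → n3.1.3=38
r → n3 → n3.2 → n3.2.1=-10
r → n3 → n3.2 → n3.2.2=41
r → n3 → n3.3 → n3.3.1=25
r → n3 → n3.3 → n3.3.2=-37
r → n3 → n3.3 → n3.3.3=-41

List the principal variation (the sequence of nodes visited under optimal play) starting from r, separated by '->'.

r -> n1 -> n1.4 -> n1.4.2

n1.1 (Blue): min(13, -29) = -29
n1.2 (Blue): min(-25, -21) = -25
n1.3 (Blue): min(-31, 20, -19) = -31
n1.4 (Blue): min(9, -18) = -18
n1 (Red): max(-29, -25, -31, -18) = -18
n2.1 (Blue): min(41, 27, -17) = -17
n2.2 (Blue): min(8, -34) = -34
n2 (Red): max(-17, -34) = -17
n3.1 (Blue): min(30, 20, 38) = 20
n3.2 (Blue): min(-10, 41) = -10
n3.3 (Blue): min(25, -37, -41) = -41
n3 (Red): max(20, -10, -41) = 20
r (Blue): min(-18, -17, 20) = -18
At r, Blue picks n1 (lowest: -18).
At n1, Red picks n1.4 (highest: -18).
At n1.4, Blue picks n1.4.2 (lowest: -18).
Terminal value -18.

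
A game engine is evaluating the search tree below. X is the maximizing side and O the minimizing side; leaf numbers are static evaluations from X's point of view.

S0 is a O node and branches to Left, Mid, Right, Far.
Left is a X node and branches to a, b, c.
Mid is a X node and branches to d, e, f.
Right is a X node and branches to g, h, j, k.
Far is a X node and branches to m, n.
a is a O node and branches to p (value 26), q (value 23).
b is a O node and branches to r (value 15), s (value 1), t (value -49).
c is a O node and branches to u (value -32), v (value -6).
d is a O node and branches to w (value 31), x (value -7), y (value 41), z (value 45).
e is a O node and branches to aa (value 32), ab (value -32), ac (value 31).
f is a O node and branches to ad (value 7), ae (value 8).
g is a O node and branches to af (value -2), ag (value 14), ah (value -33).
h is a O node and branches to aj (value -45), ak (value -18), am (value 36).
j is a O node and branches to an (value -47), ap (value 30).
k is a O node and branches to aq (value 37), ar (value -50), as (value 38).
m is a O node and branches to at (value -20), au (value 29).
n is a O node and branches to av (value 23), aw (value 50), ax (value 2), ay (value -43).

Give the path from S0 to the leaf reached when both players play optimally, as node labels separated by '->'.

S0 -> Right -> g -> ah

a (O): min(26, 23) = 23
b (O): min(15, 1, -49) = -49
c (O): min(-32, -6) = -32
Left (X): max(23, -49, -32) = 23
d (O): min(31, -7, 41, 45) = -7
e (O): min(32, -32, 31) = -32
f (O): min(7, 8) = 7
Mid (X): max(-7, -32, 7) = 7
g (O): min(-2, 14, -33) = -33
h (O): min(-45, -18, 36) = -45
j (O): min(-47, 30) = -47
k (O): min(37, -50, 38) = -50
Right (X): max(-33, -45, -47, -50) = -33
m (O): min(-20, 29) = -20
n (O): min(23, 50, 2, -43) = -43
Far (X): max(-20, -43) = -20
S0 (O): min(23, 7, -33, -20) = -33
At S0, O picks Right (lowest: -33).
At Right, X picks g (highest: -33).
At g, O picks ah (lowest: -33).
Terminal value -33.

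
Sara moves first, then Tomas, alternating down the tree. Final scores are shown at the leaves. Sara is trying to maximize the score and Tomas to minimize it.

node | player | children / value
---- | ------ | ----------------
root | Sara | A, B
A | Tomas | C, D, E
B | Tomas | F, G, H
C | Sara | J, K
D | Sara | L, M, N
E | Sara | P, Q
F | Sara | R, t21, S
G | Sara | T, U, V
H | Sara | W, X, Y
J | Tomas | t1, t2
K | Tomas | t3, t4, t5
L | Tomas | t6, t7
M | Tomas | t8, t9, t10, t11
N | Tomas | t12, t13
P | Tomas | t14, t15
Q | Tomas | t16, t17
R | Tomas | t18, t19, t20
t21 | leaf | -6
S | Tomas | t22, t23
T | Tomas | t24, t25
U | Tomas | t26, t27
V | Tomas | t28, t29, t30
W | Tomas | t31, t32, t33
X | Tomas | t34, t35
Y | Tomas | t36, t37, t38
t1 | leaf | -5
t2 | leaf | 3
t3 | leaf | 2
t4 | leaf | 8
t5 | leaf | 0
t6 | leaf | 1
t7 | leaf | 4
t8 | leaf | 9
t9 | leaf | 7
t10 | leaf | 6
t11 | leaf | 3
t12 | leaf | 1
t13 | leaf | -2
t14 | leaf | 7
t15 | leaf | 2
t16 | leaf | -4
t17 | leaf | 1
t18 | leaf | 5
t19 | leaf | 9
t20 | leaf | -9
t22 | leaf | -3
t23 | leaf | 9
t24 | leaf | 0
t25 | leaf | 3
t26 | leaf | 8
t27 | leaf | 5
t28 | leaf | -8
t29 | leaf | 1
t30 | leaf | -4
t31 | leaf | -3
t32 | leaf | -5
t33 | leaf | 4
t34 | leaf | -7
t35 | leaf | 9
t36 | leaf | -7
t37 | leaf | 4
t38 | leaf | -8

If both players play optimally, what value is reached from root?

J (Tomas): min(-5, 3) = -5
K (Tomas): min(2, 8, 0) = 0
C (Sara): max(-5, 0) = 0
L (Tomas): min(1, 4) = 1
M (Tomas): min(9, 7, 6, 3) = 3
N (Tomas): min(1, -2) = -2
D (Sara): max(1, 3, -2) = 3
P (Tomas): min(7, 2) = 2
Q (Tomas): min(-4, 1) = -4
E (Sara): max(2, -4) = 2
A (Tomas): min(0, 3, 2) = 0
R (Tomas): min(5, 9, -9) = -9
S (Tomas): min(-3, 9) = -3
F (Sara): max(-9, -6, -3) = -3
T (Tomas): min(0, 3) = 0
U (Tomas): min(8, 5) = 5
V (Tomas): min(-8, 1, -4) = -8
G (Sara): max(0, 5, -8) = 5
W (Tomas): min(-3, -5, 4) = -5
X (Tomas): min(-7, 9) = -7
Y (Tomas): min(-7, 4, -8) = -8
H (Sara): max(-5, -7, -8) = -5
B (Tomas): min(-3, 5, -5) = -5
root (Sara): max(0, -5) = 0

0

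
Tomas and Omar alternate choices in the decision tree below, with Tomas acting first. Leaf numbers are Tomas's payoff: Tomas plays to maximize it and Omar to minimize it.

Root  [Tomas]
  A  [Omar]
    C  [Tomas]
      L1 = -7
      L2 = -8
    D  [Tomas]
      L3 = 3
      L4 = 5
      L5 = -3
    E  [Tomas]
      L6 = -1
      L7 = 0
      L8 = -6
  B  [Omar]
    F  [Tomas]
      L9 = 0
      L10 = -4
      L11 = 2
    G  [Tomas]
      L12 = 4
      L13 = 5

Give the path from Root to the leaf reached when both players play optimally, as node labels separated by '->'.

C (Tomas): max(-7, -8) = -7
D (Tomas): max(3, 5, -3) = 5
E (Tomas): max(-1, 0, -6) = 0
A (Omar): min(-7, 5, 0) = -7
F (Tomas): max(0, -4, 2) = 2
G (Tomas): max(4, 5) = 5
B (Omar): min(2, 5) = 2
Root (Tomas): max(-7, 2) = 2
At Root, Tomas picks B (highest: 2).
At B, Omar picks F (lowest: 2).
At F, Tomas picks L11 (highest: 2).
Terminal value 2.

Root -> B -> F -> L11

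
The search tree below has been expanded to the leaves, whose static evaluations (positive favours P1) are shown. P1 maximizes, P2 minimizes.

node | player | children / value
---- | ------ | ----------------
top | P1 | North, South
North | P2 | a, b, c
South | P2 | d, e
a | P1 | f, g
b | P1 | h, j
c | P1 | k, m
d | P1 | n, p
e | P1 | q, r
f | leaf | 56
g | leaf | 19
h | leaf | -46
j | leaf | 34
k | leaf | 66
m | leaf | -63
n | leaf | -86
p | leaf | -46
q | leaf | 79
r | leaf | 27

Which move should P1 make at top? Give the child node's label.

North

a (P1): max(56, 19) = 56
b (P1): max(-46, 34) = 34
c (P1): max(66, -63) = 66
North (P2): min(56, 34, 66) = 34
d (P1): max(-86, -46) = -46
e (P1): max(79, 27) = 79
South (P2): min(-46, 79) = -46
top (P1): max(34, -46) = 34
P1 at top wants the highest of {North=34, South=-46}, so chooses North.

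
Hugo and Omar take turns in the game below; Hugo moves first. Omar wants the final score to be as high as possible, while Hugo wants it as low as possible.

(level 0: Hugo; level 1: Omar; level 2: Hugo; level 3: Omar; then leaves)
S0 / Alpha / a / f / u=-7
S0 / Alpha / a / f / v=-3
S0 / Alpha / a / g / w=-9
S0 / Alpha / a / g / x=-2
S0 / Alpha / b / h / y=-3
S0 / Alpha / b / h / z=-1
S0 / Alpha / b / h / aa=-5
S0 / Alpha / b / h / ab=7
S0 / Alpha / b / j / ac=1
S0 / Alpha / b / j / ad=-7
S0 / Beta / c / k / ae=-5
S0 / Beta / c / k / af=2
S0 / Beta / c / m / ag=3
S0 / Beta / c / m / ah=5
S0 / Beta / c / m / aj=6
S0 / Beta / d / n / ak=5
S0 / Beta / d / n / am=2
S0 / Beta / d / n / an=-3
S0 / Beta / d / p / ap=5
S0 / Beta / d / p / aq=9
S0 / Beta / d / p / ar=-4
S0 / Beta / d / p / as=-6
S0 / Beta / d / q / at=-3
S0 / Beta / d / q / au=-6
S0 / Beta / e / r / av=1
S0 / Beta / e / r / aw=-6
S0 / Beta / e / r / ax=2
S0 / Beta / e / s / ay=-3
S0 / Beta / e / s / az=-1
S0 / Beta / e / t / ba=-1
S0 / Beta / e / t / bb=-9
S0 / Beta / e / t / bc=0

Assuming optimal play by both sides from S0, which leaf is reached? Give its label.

f (Omar): max(-7, -3) = -3
g (Omar): max(-9, -2) = -2
a (Hugo): min(-3, -2) = -3
h (Omar): max(-3, -1, -5, 7) = 7
j (Omar): max(1, -7) = 1
b (Hugo): min(7, 1) = 1
Alpha (Omar): max(-3, 1) = 1
k (Omar): max(-5, 2) = 2
m (Omar): max(3, 5, 6) = 6
c (Hugo): min(2, 6) = 2
n (Omar): max(5, 2, -3) = 5
p (Omar): max(5, 9, -4, -6) = 9
q (Omar): max(-3, -6) = -3
d (Hugo): min(5, 9, -3) = -3
r (Omar): max(1, -6, 2) = 2
s (Omar): max(-3, -1) = -1
t (Omar): max(-1, -9, 0) = 0
e (Hugo): min(2, -1, 0) = -1
Beta (Omar): max(2, -3, -1) = 2
S0 (Hugo): min(1, 2) = 1
At S0, Hugo picks Alpha (lowest: 1).
At Alpha, Omar picks b (highest: 1).
At b, Hugo picks j (lowest: 1).
At j, Omar picks ac (highest: 1).
Terminal value 1.

ac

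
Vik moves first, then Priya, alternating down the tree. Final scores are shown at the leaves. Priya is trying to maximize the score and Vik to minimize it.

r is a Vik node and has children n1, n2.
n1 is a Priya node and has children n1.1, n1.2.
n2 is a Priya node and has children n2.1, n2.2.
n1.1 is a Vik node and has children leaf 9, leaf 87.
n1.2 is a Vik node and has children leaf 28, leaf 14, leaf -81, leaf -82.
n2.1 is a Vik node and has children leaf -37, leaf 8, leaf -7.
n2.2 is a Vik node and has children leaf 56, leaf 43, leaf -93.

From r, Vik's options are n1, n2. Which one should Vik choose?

n2

n1.1 (Vik): min(9, 87) = 9
n1.2 (Vik): min(28, 14, -81, -82) = -82
n1 (Priya): max(9, -82) = 9
n2.1 (Vik): min(-37, 8, -7) = -37
n2.2 (Vik): min(56, 43, -93) = -93
n2 (Priya): max(-37, -93) = -37
r (Vik): min(9, -37) = -37
Vik at r wants the lowest of {n1=9, n2=-37}, so chooses n2.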